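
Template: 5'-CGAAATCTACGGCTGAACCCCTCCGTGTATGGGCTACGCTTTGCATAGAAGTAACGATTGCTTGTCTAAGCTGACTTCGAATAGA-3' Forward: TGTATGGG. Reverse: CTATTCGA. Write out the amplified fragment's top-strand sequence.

Forward primer TGTATGGG is found on the top strand at positions 26–33.
Reverse complement of the reverse primer: TCGAATAG. This occurs on the top strand at positions 77–84.
The product is the template from position 26 through 84 (59 bp).

5'-TGTATGGGCTACGCTTTGCATAGAAGTAACGATTGCTTGTCTAAGCTGACTTCGAATAG-3'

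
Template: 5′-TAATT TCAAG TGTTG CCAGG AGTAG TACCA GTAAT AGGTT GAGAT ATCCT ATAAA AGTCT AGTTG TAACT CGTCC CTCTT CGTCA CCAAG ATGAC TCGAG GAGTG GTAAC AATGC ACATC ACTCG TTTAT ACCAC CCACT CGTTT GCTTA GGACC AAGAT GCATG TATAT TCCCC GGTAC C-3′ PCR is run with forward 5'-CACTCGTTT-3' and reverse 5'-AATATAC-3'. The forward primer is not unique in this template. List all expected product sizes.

52 bp, 35 bp

The forward primer CACTCGTTT matches the top strand at positions 120–128, 137–145.
The reverse primer's reverse complement is GTATATT, matching at positions 165–171.
Each forward site pairs with the reverse site to give a product ending at position 171: sizes 52, 35 bp.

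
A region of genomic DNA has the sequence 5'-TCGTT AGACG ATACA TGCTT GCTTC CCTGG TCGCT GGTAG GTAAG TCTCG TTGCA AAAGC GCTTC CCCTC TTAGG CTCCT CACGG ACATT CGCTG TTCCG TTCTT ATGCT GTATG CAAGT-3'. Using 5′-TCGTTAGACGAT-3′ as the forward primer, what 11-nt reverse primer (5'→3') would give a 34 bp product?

5'-GCGACCAGGGA-3'

The forward primer binds at positions 1–12, so a 34 bp product ends at position 1 + 34 − 1 = 34.
The reverse primer anneals to the top strand over positions 24–34, i.e. to TCCCTGGTCGC.
Its sequence written 5'→3' is the reverse complement: GCGACCAGGGA.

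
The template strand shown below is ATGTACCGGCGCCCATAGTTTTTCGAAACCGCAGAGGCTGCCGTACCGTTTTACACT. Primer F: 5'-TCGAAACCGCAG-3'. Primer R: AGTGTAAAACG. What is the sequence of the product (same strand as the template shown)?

5'-TCGAAACCGCAGAGGCTGCCGTACCGTTTTACACT-3'

The forward primer matches the template at positions 23–34.
Taking the reverse complement of AGTGTAAAACG gives CGTTTTACACT, found at positions 47–57 on the template; the primer anneals here to the top strand with its 3' end pointing upstream.
The product is the template from position 23 through 57 (35 bp).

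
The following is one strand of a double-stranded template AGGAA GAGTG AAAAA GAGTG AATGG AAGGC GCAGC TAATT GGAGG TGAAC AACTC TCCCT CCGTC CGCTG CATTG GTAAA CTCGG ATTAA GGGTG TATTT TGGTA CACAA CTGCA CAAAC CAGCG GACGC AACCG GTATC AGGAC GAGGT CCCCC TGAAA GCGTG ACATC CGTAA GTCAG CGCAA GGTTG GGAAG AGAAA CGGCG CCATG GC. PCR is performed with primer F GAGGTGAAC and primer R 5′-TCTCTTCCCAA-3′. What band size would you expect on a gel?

Scanning the template, GAGGTGAAC occurs at positions 42–50; this primer anneals to the bottom strand there with its 3' end pointing downstream.
The reverse primer's reverse complement is TTGGGAAGAGA, which matches the template at positions 188–198.
Product length = (reverse-primer end) − (forward-primer start) + 1 = 198 − 42 + 1 = 157 bp.

157 bp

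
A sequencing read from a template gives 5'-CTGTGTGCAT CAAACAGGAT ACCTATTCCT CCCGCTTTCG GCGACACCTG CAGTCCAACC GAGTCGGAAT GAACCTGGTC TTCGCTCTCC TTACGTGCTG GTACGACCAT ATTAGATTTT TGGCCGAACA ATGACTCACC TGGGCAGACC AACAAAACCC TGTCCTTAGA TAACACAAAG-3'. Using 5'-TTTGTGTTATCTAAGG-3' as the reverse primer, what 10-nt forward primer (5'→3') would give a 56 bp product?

5'-CCGAACAATG-3'

The reverse primer's reverse complement CCTTAGATAACACAAA matches the template at positions 164–179, so the product ends at position 179.
A 56 bp product then starts at position 179 − 56 + 1 = 124.
The forward primer is identical to the top strand there: CCGAACAATG.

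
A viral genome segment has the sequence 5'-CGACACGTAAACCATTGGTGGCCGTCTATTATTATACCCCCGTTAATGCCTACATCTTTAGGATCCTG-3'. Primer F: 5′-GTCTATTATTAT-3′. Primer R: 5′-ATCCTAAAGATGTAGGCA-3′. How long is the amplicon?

Scanning the template, GTCTATTATTAT occurs at positions 24–35; this primer anneals to the bottom strand there with its 3' end pointing downstream.
Taking the reverse complement of ATCCTAAAGATGTAGGCA gives TGCCTACATCTTTAGGAT, found at positions 47–64 on the template; the primer anneals here to the top strand with its 3' end pointing upstream.
Amplicon spans positions 24–64: 41 bp.

41 bp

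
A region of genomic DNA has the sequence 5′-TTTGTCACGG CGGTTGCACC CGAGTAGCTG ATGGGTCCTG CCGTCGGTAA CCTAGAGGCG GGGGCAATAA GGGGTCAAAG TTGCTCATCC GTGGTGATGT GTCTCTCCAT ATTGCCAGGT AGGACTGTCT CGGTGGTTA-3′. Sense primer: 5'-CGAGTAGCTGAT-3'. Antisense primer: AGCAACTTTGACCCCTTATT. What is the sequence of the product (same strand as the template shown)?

Scanning the template, CGAGTAGCTGAT occurs at positions 21–32; this primer anneals to the bottom strand there with its 3' end pointing downstream.
Reverse complement of the reverse primer: AATAAGGGGTCAAAGTTGCT. This occurs on the top strand at positions 66–85.
The product is the template from position 21 through 85 (65 bp).

5'-CGAGTAGCTGATGGGTCCTGCCGTCGGTAACCTAGAGGCGGGGGCAATAAGGGGTCAAAGTTGCT-3'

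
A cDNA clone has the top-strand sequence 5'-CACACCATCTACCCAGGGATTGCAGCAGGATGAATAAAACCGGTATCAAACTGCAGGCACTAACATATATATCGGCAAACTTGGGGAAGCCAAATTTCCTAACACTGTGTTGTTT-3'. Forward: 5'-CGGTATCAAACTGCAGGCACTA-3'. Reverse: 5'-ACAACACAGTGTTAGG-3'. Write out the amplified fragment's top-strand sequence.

5'-CGGTATCAAACTGCAGGCACTAACATATATATCGGCAAACTTGGGGAAGCCAAATTTCCTAACACTGTGTTGT-3'

Forward primer CGGTATCAAACTGCAGGCACTA is found on the top strand at positions 41–62.
The reverse primer's reverse complement is CCTAACACTGTGTTGT, which matches the template at positions 98–113.
The product is the template from position 41 through 113 (73 bp).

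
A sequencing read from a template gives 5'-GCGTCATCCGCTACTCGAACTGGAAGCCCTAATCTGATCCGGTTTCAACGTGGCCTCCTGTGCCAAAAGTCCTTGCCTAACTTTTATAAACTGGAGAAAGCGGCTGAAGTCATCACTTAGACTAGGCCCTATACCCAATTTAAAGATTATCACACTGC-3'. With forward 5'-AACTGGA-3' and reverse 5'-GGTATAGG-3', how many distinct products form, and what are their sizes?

The forward primer AACTGGA matches the top strand at positions 18–24, 89–95.
The reverse primer's reverse complement is CCTATACC, matching at positions 128–135.
Each forward site pairs with the reverse site to give a product ending at position 135: sizes 118, 47 bp.

Two products: 118 bp, 47 bp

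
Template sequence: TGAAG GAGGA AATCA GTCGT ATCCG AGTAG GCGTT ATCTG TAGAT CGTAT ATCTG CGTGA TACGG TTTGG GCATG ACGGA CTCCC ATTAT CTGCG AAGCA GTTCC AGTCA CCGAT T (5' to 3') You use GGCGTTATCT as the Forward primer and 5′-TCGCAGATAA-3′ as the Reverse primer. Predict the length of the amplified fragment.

Scanning the template, GGCGTTATCT occurs at positions 30–39; this primer anneals to the bottom strand there with its 3' end pointing downstream.
The reverse primer's reverse complement is TTATCTGCGA, which matches the template at positions 87–96.
Amplicon spans positions 30–96: 67 bp.

67 bp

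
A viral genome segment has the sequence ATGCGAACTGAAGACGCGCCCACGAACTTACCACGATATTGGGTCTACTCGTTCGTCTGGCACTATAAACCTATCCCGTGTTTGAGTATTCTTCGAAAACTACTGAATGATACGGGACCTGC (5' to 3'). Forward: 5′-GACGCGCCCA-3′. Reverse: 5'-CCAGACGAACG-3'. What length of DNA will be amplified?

48 bp

Forward primer GACGCGCCCA is found on the top strand at positions 13–22.
Taking the reverse complement of CCAGACGAACG gives CGTTCGTCTGG, found at positions 50–60 on the template; the primer anneals here to the top strand with its 3' end pointing upstream.
Product length = (reverse-primer end) − (forward-primer start) + 1 = 60 − 13 + 1 = 48 bp.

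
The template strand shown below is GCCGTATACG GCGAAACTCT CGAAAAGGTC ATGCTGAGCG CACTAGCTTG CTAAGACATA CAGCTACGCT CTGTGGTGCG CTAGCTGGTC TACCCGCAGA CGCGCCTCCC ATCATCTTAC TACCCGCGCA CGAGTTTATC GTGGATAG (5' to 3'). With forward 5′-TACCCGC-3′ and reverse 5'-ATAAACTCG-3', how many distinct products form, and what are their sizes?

The forward primer TACCCGC matches the top strand at positions 91–97, 121–127.
The reverse primer's reverse complement is CGAGTTTAT, matching at positions 131–139.
Each forward site pairs with the reverse site to give a product ending at position 139: sizes 49, 19 bp.

Two products: 49 bp, 19 bp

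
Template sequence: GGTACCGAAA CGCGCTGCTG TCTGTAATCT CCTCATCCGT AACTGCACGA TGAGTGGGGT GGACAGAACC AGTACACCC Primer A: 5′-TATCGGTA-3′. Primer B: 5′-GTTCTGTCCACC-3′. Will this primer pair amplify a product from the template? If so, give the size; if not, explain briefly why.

No product — primer A has no binding site in the template.

Primer A (TATCGGTA) does not match the top strand, and its reverse complement TACCGATA does not match either.
With no annealing site for primer A, no amplification occurs.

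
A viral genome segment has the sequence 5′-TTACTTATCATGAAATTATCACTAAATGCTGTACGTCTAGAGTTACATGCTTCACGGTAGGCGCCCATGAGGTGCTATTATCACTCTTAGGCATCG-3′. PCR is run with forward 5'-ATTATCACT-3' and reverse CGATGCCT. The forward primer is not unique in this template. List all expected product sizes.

The forward primer ATTATCACT matches the top strand at positions 15–23, 77–85.
The reverse primer's reverse complement is AGGCATCG, matching at positions 89–96.
Each forward site pairs with the reverse site to give a product ending at position 96: sizes 82, 20 bp.

82 bp, 20 bp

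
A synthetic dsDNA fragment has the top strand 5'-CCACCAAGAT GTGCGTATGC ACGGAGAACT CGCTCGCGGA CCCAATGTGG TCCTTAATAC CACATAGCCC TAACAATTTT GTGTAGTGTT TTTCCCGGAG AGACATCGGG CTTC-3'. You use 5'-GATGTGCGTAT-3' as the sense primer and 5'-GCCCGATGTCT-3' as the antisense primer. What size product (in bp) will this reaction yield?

104 bp

Forward primer GATGTGCGTAT is found on the top strand at positions 8–18.
Reverse complement of the reverse primer: AGACATCGGGC. This occurs on the top strand at positions 101–111.
The product runs from position 8 to position 111, so its length is 111 − 8 + 1 = 104 bp.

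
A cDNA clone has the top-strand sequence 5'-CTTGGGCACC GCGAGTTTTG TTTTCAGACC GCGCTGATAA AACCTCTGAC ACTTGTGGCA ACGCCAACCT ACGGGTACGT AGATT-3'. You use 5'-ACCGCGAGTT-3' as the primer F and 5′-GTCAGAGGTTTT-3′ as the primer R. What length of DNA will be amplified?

The forward primer matches the template at positions 8–17.
The reverse primer's reverse complement is AAAACCTCTGAC, which matches the template at positions 39–50.
The product runs from position 8 to position 50, so its length is 50 − 8 + 1 = 43 bp.

43 bp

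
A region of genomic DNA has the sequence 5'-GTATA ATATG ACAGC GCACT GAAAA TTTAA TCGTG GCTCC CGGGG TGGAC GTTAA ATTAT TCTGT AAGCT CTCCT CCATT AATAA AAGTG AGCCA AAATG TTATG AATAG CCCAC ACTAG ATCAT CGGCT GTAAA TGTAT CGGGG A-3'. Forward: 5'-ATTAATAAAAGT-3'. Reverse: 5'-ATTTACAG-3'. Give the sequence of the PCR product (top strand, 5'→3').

Scanning the template, ATTAATAAAAGT occurs at positions 78–89; this primer anneals to the bottom strand there with its 3' end pointing downstream.
The reverse primer's reverse complement is CTGTAAAT, which matches the template at positions 129–136.
The product is the template from position 78 through 136 (59 bp).

5'-ATTAATAAAAGTGAGCCAAAATGTTATGAATAGCCCACACTAGATCATCGGCTGTAAAT-3'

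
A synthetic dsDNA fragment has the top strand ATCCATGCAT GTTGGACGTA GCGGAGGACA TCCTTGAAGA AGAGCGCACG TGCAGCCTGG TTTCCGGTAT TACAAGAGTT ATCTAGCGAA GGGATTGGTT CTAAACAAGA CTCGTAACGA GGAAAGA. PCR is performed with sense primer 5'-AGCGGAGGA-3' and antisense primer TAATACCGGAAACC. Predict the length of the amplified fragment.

Scanning the template, AGCGGAGGA occurs at positions 20–28; this primer anneals to the bottom strand there with its 3' end pointing downstream.
The reverse primer's reverse complement is GGTTTCCGGTATTA, which matches the template at positions 59–72.
The product runs from position 20 to position 72, so its length is 72 − 20 + 1 = 53 bp.

53 bp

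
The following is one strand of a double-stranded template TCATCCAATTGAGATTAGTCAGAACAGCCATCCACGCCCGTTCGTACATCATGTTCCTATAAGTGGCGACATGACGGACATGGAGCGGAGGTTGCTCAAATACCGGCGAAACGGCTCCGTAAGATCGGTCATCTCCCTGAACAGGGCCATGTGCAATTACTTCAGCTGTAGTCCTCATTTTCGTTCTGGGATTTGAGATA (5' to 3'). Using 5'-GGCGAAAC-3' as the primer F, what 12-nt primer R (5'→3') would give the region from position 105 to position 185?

5'-AACGAAAATGAG-3'

The product's 3' end on the top strand is position 185.
The reverse primer anneals to the top strand over positions 174–185, i.e. to CTCATTTTCGTT.
Its sequence written 5'→3' is the reverse complement: AACGAAAATGAG.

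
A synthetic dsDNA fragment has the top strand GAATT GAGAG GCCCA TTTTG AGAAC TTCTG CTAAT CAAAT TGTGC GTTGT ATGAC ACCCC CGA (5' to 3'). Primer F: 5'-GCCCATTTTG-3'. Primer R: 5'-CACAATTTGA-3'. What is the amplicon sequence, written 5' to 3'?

The forward primer matches the template at positions 11–20.
Taking the reverse complement of CACAATTTGA gives TCAAATTGTG, found at positions 35–44 on the template; the primer anneals here to the top strand with its 3' end pointing upstream.
The product is the template from position 11 through 44 (34 bp).

5'-GCCCATTTTGAGAACTTCTGCTAATCAAATTGTG-3'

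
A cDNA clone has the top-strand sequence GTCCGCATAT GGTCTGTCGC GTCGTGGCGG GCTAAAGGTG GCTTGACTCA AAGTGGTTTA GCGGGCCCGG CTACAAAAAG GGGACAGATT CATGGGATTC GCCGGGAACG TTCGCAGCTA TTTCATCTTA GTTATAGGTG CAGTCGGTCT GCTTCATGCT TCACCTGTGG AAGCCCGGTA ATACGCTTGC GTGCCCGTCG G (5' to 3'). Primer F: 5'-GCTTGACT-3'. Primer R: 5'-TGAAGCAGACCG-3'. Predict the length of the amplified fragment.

116 bp

Scanning the template, GCTTGACT occurs at positions 41–48; this primer anneals to the bottom strand there with its 3' end pointing downstream.
Reverse complement of the reverse primer: CGGTCTGCTTCA. This occurs on the top strand at positions 145–156.
Product length = (reverse-primer end) − (forward-primer start) + 1 = 156 − 41 + 1 = 116 bp.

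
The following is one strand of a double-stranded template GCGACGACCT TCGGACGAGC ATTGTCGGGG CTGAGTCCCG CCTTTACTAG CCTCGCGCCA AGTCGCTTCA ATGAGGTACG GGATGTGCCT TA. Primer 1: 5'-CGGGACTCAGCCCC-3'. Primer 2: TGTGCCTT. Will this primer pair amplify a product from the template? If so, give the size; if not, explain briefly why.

No product — the primers' 3' ends point away from each other.

Primer 1 (CGGGACTCAGCCCC) has reverse complement GGGGCTGAGTCCCG, which matches the top strand at positions 27–40; primer 1 anneals to the top strand there with its 3' end pointing upstream toward position 27.
Primer 2 (TGTGCCTT) matches the top strand directly at positions 84–91; it anneals to the bottom strand with its 3' end pointing downstream toward position 91.
The 3' ends diverge (primer 1 extends toward position 1, primer 2 toward position 92), so the primers never converge on a shared product.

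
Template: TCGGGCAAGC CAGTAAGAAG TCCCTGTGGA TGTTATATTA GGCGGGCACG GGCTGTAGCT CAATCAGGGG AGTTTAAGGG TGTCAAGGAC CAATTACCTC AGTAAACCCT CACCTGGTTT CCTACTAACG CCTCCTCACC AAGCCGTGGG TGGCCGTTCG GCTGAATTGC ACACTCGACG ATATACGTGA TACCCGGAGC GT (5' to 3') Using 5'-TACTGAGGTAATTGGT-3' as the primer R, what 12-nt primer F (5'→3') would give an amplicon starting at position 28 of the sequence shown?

5'-GGATGTTATATT-3'

The reverse primer's reverse complement ACCAATTACCTCAGTA matches the template at positions 89–104; the product starts at position 28.
The forward primer is identical to the top strand over positions 28–39: GGATGTTATATT.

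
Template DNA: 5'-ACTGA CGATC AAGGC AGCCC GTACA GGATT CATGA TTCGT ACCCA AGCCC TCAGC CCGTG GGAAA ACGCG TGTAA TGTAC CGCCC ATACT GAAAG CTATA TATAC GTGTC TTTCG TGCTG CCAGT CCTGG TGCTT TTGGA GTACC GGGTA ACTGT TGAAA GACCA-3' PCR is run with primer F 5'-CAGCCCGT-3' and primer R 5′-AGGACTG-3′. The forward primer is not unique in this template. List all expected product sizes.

114 bp, 77 bp

The forward primer CAGCCCGT matches the top strand at positions 15–22, 52–59.
The reverse primer's reverse complement is CAGTCCT, matching at positions 122–128.
Each forward site pairs with the reverse site to give a product ending at position 128: sizes 114, 77 bp.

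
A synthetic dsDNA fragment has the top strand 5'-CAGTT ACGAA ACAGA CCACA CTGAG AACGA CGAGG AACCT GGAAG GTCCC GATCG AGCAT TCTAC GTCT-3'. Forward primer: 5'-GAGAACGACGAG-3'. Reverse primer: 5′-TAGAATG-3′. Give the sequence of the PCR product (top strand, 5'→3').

Scanning the template, GAGAACGACGAG occurs at positions 23–34; this primer anneals to the bottom strand there with its 3' end pointing downstream.
Taking the reverse complement of TAGAATG gives CATTCTA, found at positions 58–64 on the template; the primer anneals here to the top strand with its 3' end pointing upstream.
The product is the template from position 23 through 64 (42 bp).

5'-GAGAACGACGAGGAACCTGGAAGGTCCCGATCGAGCATTCTA-3'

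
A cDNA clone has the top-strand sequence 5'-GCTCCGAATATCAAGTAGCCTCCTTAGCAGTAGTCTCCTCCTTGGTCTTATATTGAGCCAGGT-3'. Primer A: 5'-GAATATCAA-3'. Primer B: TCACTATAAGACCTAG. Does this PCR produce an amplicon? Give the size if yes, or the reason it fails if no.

Primer B (TCACTATAAGACCTAG) does not match the top strand, and its reverse complement CTAGGTCTTATAGTGA does not match either.
With no annealing site for primer B, no amplification occurs.

No product — primer B has no binding site in the template.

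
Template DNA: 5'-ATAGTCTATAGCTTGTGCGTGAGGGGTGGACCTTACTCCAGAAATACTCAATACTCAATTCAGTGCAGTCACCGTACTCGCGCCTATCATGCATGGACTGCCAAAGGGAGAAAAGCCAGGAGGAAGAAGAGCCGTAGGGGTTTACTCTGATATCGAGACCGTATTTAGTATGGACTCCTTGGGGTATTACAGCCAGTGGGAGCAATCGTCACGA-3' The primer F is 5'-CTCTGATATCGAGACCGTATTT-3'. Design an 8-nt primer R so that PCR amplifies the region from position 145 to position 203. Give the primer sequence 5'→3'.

5'-GCTCCCAC-3'

The product's 3' end on the top strand is position 203.
The reverse primer anneals to the top strand over positions 196–203, i.e. to GTGGGAGC.
Its sequence written 5'→3' is the reverse complement: GCTCCCAC.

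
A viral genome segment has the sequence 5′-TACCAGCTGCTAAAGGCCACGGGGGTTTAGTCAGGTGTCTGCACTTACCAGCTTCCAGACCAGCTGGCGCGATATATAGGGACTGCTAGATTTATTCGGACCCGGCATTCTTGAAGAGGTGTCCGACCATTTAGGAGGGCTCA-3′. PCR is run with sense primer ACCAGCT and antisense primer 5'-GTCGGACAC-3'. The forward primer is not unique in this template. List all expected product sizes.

The forward primer ACCAGCT matches the top strand at positions 2–8, 47–53, 59–65.
The reverse primer's reverse complement is GTGTCCGAC, matching at positions 119–127.
Each forward site pairs with the reverse site to give a product ending at position 127: sizes 126, 81, 69 bp.

126 bp, 81 bp, 69 bp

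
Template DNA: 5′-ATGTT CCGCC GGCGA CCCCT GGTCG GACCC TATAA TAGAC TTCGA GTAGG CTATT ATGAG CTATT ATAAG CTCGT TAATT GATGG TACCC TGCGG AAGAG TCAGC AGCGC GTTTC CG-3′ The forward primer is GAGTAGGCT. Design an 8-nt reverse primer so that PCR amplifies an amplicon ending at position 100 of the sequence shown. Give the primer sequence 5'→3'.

The forward primer binds at positions 44–52; the product's 3' end on the top strand is position 100.
The reverse primer anneals to the top strand over positions 93–100, i.e. to CGGAAGAG.
Its sequence written 5'→3' is the reverse complement: CTCTTCCG.

5'-CTCTTCCG-3'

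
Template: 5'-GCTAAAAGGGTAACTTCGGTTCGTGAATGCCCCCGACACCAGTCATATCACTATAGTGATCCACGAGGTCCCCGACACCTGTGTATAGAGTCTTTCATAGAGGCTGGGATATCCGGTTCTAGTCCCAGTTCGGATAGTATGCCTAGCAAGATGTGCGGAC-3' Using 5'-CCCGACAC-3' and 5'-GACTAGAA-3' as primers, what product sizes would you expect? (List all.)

93 bp, 54 bp

The forward primer CCCGACAC matches the top strand at positions 32–39, 71–78.
The reverse primer's reverse complement is TTCTAGTC, matching at positions 117–124.
Each forward site pairs with the reverse site to give a product ending at position 124: sizes 93, 54 bp.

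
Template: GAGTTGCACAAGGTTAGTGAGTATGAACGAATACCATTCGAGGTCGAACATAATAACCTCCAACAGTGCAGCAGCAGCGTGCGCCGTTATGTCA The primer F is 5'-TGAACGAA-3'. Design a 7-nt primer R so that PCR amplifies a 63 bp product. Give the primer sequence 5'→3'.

5'-CGGCGCA-3'

The forward primer binds at positions 24–31, so a 63 bp product ends at position 24 + 63 − 1 = 86.
The reverse primer anneals to the top strand over positions 80–86, i.e. to TGCGCCG.
Its sequence written 5'→3' is the reverse complement: CGGCGCA.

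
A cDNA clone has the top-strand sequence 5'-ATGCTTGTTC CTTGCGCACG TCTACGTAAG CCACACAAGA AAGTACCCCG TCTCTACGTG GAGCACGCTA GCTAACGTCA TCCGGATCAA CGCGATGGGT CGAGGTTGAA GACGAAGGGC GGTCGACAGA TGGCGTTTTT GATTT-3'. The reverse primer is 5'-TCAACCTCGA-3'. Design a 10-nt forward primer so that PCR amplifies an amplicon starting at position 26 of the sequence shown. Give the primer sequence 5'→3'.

5'-GTAAGCCACA-3'

The reverse primer's reverse complement TCGAGGTTGA matches the template at positions 100–109; the product starts at position 26.
The forward primer is identical to the top strand over positions 26–35: GTAAGCCACA.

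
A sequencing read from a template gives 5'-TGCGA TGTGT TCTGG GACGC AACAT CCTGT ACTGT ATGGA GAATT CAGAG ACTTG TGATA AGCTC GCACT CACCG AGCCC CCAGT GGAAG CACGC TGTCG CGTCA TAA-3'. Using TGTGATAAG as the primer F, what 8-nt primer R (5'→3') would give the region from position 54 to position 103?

5'-ACGCGACA-3'

The product's 3' end on the top strand is position 103.
The reverse primer anneals to the top strand over positions 96–103, i.e. to TGTCGCGT.
Its sequence written 5'→3' is the reverse complement: ACGCGACA.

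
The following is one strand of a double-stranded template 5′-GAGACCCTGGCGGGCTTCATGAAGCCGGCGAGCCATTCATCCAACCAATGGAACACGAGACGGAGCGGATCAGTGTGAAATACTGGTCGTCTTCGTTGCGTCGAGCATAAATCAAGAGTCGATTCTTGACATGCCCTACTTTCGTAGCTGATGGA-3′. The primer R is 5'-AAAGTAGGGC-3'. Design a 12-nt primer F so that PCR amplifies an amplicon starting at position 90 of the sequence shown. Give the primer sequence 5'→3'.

The reverse primer's reverse complement GCCCTACTTT matches the template at positions 133–142; the product starts at position 90.
The forward primer is identical to the top strand over positions 90–101: TCTTCGTTGCGT.

5'-TCTTCGTTGCGT-3'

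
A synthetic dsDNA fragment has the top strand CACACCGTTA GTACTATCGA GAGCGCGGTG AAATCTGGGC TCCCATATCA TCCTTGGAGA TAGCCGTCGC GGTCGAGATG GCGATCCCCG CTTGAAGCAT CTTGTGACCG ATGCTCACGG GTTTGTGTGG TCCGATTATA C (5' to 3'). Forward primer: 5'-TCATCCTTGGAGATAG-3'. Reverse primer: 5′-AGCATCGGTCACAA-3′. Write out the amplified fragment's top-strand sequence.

Forward primer TCATCCTTGGAGATAG is found on the top strand at positions 48–63.
Taking the reverse complement of AGCATCGGTCACAA gives TTGTGACCGATGCT, found at positions 102–115 on the template; the primer anneals here to the top strand with its 3' end pointing upstream.
The product is the template from position 48 through 115 (68 bp).

5'-TCATCCTTGGAGATAGCCGTCGCGGTCGAGATGGCGATCCCCGCTTGAAGCATCTTGTGACCGATGCT-3'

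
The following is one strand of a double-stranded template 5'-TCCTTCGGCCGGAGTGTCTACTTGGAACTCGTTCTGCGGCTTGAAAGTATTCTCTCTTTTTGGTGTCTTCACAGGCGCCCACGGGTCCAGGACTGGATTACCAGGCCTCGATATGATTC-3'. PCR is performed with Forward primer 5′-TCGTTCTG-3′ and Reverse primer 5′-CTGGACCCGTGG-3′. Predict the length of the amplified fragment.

The forward primer matches the template at positions 29–36.
Taking the reverse complement of CTGGACCCGTGG gives CCACGGGTCCAG, found at positions 79–90 on the template; the primer anneals here to the top strand with its 3' end pointing upstream.
The product runs from position 29 to position 90, so its length is 90 − 29 + 1 = 62 bp.

62 bp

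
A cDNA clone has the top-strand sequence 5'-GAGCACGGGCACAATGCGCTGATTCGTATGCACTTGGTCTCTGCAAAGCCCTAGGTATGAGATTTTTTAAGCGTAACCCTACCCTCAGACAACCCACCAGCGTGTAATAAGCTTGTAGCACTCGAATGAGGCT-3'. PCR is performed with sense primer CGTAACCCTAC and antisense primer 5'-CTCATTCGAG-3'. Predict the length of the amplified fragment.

Forward primer CGTAACCCTAC is found on the top strand at positions 72–82.
Taking the reverse complement of CTCATTCGAG gives CTCGAATGAG, found at positions 121–130 on the template; the primer anneals here to the top strand with its 3' end pointing upstream.
Amplicon spans positions 72–130: 59 bp.

59 bp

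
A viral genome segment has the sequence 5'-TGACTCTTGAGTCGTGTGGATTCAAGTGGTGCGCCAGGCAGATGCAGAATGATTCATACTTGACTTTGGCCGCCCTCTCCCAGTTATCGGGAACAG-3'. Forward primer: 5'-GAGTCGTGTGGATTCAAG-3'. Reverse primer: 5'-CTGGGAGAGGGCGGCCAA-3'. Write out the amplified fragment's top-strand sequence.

5'-GAGTCGTGTGGATTCAAGTGGTGCGCCAGGCAGATGCAGAATGATTCATACTTGACTTTGGCCGCCCTCTCCCAG-3'

Scanning the template, GAGTCGTGTGGATTCAAG occurs at positions 9–26; this primer anneals to the bottom strand there with its 3' end pointing downstream.
The reverse primer's reverse complement is TTGGCCGCCCTCTCCCAG, which matches the template at positions 66–83.
The product is the template from position 9 through 83 (75 bp).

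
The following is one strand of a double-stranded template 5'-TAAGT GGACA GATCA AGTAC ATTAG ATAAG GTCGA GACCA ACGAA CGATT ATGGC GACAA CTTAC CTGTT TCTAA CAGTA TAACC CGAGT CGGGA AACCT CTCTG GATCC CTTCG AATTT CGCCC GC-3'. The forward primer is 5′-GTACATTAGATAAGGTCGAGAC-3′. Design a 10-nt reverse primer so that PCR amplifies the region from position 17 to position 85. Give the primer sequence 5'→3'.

The product's 3' end on the top strand is position 85.
The reverse primer anneals to the top strand over positions 76–85, i.e. to CAGTATAACC.
Its sequence written 5'→3' is the reverse complement: GGTTATACTG.

5'-GGTTATACTG-3'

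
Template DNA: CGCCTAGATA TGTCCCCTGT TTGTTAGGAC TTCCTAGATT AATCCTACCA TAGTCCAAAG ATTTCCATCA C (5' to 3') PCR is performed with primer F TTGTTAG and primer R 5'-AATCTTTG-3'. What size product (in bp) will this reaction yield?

Scanning the template, TTGTTAG occurs at positions 21–27; this primer anneals to the bottom strand there with its 3' end pointing downstream.
Reverse complement of the reverse primer: CAAAGATT. This occurs on the top strand at positions 56–63.
Amplicon spans positions 21–63: 43 bp.

43 bp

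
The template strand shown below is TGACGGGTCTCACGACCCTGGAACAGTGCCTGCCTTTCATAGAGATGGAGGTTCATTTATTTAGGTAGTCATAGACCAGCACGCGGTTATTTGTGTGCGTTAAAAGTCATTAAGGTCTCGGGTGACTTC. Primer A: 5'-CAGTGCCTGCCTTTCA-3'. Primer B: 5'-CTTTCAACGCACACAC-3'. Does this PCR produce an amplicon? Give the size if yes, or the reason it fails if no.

No product — primer B has no binding site in the template.

Primer B (CTTTCAACGCACACAC) does not match the top strand, and its reverse complement GTGTGTGCGTTGAAAG does not match either.
With no annealing site for primer B, no amplification occurs.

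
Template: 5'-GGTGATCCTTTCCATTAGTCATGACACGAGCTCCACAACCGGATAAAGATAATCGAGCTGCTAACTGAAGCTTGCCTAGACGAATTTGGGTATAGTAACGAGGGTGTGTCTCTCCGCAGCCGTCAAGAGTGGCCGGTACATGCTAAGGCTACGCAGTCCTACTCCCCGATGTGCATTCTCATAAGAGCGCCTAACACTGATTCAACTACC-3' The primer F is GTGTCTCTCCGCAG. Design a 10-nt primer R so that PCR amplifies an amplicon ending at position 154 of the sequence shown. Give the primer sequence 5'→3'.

The forward primer binds at positions 106–119; the product's 3' end on the top strand is position 154.
The reverse primer anneals to the top strand over positions 145–154, i.e. to AAGGCTACGC.
Its sequence written 5'→3' is the reverse complement: GCGTAGCCTT.

5'-GCGTAGCCTT-3'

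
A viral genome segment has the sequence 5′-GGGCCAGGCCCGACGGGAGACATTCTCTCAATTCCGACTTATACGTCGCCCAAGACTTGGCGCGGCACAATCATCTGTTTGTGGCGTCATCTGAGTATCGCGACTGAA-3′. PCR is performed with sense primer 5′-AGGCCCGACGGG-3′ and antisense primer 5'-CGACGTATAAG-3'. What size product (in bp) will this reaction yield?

43 bp

Scanning the template, AGGCCCGACGGG occurs at positions 6–17; this primer anneals to the bottom strand there with its 3' end pointing downstream.
Taking the reverse complement of CGACGTATAAG gives CTTATACGTCG, found at positions 38–48 on the template; the primer anneals here to the top strand with its 3' end pointing upstream.
Product length = (reverse-primer end) − (forward-primer start) + 1 = 48 − 6 + 1 = 43 bp.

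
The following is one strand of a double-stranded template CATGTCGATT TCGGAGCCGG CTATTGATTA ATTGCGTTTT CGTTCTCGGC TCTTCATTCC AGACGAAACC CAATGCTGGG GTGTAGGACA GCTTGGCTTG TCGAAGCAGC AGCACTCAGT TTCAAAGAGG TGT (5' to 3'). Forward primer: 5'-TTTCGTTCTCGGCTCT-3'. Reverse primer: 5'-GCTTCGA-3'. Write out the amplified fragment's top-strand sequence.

Scanning the template, TTTCGTTCTCGGCTCT occurs at positions 38–53; this primer anneals to the bottom strand there with its 3' end pointing downstream.
The reverse primer's reverse complement is TCGAAGC, which matches the template at positions 101–107.
The product is the template from position 38 through 107 (70 bp).

5'-TTTCGTTCTCGGCTCTTCATTCCAGACGAAACCCAATGCTGGGGTGTAGGACAGCTTGGCTTGTCGAAGC-3'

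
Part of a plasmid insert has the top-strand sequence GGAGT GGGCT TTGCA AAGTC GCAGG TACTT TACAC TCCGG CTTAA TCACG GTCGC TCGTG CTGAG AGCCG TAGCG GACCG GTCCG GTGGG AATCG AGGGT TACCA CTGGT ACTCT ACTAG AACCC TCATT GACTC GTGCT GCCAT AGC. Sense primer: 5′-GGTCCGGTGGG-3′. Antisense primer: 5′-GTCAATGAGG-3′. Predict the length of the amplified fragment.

54 bp

Scanning the template, GGTCCGGTGGG occurs at positions 80–90; this primer anneals to the bottom strand there with its 3' end pointing downstream.
Taking the reverse complement of GTCAATGAGG gives CCTCATTGAC, found at positions 124–133 on the template; the primer anneals here to the top strand with its 3' end pointing upstream.
Product length = (reverse-primer end) − (forward-primer start) + 1 = 133 − 80 + 1 = 54 bp.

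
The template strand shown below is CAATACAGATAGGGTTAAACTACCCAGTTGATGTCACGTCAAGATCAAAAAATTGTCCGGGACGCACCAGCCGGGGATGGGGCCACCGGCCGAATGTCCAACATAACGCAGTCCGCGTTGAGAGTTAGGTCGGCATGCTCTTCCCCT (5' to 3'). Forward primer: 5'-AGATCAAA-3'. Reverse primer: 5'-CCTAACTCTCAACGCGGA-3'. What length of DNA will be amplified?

88 bp

Forward primer AGATCAAA is found on the top strand at positions 42–49.
Reverse complement of the reverse primer: TCCGCGTTGAGAGTTAGG. This occurs on the top strand at positions 112–129.
Amplicon spans positions 42–129: 88 bp.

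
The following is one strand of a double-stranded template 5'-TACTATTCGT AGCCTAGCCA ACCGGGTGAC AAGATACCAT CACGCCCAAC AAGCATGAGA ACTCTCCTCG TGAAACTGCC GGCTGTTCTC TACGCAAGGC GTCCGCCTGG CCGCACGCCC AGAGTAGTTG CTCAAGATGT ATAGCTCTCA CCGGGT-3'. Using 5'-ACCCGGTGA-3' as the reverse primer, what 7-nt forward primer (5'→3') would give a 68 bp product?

5'-TCTACGC-3'

The reverse primer's reverse complement TCACCGGGT matches the template at positions 148–156, so the product ends at position 156.
A 68 bp product then starts at position 156 − 68 + 1 = 89.
The forward primer is identical to the top strand there: TCTACGC.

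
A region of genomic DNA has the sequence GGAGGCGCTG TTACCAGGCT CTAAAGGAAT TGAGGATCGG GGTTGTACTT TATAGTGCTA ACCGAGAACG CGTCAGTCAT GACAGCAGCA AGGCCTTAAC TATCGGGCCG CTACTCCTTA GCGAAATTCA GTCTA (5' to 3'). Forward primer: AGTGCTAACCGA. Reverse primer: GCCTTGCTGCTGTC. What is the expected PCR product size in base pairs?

41 bp

The forward primer matches the template at positions 54–65.
The reverse primer's reverse complement is GACAGCAGCAAGGC, which matches the template at positions 81–94.
Product length = (reverse-primer end) − (forward-primer start) + 1 = 94 − 54 + 1 = 41 bp.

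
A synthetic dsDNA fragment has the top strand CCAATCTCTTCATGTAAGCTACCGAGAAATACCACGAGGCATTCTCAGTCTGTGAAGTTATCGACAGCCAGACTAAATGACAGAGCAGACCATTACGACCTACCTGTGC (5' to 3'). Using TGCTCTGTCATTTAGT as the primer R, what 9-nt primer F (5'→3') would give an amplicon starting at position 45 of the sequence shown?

5'-TCAGTCTGT-3'

The reverse primer's reverse complement ACTAAATGACAGAGCA matches the template at positions 72–87; the product starts at position 45.
The forward primer is identical to the top strand over positions 45–53: TCAGTCTGT.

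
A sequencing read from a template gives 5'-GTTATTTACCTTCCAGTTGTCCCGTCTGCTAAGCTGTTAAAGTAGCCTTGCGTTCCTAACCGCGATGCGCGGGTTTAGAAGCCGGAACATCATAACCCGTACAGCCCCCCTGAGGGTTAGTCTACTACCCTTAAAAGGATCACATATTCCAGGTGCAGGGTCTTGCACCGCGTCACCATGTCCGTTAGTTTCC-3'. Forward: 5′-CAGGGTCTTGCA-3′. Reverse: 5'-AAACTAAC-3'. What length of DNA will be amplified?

36 bp

Forward primer CAGGGTCTTGCA is found on the top strand at positions 156–167.
Taking the reverse complement of AAACTAAC gives GTTAGTTT, found at positions 184–191 on the template; the primer anneals here to the top strand with its 3' end pointing upstream.
Product length = (reverse-primer end) − (forward-primer start) + 1 = 191 − 156 + 1 = 36 bp.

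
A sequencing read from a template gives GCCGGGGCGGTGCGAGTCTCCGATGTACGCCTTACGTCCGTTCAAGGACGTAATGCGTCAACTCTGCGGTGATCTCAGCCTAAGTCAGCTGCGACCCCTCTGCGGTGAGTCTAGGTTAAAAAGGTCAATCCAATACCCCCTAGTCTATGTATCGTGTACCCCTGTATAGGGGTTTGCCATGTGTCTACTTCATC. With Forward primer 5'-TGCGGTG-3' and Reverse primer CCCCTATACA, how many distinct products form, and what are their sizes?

Two products: 108 bp, 72 bp

The forward primer TGCGGTG matches the top strand at positions 65–71, 101–107.
The reverse primer's reverse complement is TGTATAGGGG, matching at positions 163–172.
Each forward site pairs with the reverse site to give a product ending at position 172: sizes 108, 72 bp.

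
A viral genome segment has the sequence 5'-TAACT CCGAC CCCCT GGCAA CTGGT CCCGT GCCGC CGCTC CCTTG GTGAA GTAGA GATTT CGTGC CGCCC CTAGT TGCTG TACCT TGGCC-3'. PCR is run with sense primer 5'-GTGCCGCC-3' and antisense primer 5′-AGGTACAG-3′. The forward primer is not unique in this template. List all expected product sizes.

57 bp, 24 bp

The forward primer GTGCCGCC matches the top strand at positions 29–36, 62–69.
The reverse primer's reverse complement is CTGTACCT, matching at positions 78–85.
Each forward site pairs with the reverse site to give a product ending at position 85: sizes 57, 24 bp.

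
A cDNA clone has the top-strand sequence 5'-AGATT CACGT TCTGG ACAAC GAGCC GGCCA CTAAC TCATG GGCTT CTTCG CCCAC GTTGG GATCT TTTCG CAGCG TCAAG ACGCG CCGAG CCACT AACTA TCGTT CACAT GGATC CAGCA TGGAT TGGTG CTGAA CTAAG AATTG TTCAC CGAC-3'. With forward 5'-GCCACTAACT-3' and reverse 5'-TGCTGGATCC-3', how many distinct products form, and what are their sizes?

The forward primer GCCACTAACT matches the top strand at positions 27–36, 90–99.
The reverse primer's reverse complement is GGATCCAGCA, matching at positions 111–120.
Each forward site pairs with the reverse site to give a product ending at position 120: sizes 94, 31 bp.

Two products: 94 bp, 31 bp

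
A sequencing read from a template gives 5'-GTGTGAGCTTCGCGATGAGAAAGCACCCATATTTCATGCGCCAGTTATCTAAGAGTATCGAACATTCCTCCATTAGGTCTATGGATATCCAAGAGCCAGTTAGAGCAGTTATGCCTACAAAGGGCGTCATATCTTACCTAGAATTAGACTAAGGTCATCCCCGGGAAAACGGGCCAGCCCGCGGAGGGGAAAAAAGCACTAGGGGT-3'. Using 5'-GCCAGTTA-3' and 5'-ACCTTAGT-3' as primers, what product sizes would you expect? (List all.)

116 bp, 61 bp

The forward primer GCCAGTTA matches the top strand at positions 40–47, 95–102.
The reverse primer's reverse complement is ACTAAGGT, matching at positions 148–155.
Each forward site pairs with the reverse site to give a product ending at position 155: sizes 116, 61 bp.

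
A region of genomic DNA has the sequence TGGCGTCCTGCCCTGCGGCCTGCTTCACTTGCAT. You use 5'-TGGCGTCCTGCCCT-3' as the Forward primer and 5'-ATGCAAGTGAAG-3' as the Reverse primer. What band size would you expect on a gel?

34 bp

The forward primer matches the template at positions 1–14.
Taking the reverse complement of ATGCAAGTGAAG gives CTTCACTTGCAT, found at positions 23–34 on the template; the primer anneals here to the top strand with its 3' end pointing upstream.
Product length = (reverse-primer end) − (forward-primer start) + 1 = 34 − 1 + 1 = 34 bp.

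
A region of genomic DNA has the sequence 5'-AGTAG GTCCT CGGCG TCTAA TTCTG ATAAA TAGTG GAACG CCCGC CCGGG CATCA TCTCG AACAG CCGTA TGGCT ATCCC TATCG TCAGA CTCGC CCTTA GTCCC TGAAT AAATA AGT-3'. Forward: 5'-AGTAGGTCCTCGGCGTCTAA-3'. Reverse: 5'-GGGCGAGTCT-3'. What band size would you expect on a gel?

97 bp

Forward primer AGTAGGTCCTCGGCGTCTAA is found on the top strand at positions 1–20.
The reverse primer's reverse complement is AGACTCGCCC, which matches the template at positions 88–97.
Product length = (reverse-primer end) − (forward-primer start) + 1 = 97 − 1 + 1 = 97 bp.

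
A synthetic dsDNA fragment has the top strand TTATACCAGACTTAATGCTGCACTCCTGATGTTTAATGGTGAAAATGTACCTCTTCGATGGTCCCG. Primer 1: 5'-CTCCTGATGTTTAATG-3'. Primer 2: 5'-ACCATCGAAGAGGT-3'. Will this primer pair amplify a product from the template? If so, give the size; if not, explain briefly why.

Yes — a 40 bp product.

Primer 1 (CTCCTGATGTTTAATG) matches the top strand at positions 23–38; it acts as a forward primer.
Primer 2's reverse complement is ACCTCTTCGATGGT, matching the top strand at positions 49–62; it acts as a reverse primer.
The 3' ends face each other across positions 23–62, giving a 40 bp product.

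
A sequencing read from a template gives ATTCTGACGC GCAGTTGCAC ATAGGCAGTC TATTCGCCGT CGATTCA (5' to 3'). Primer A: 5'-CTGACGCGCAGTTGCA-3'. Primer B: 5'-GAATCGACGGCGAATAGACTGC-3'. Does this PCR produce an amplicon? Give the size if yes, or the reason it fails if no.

Yes — a 43 bp product.

Primer A (CTGACGCGCAGTTGCA) matches the top strand at positions 4–19; it acts as a forward primer.
Primer B's reverse complement is GCAGTCTATTCGCCGTCGATTC, matching the top strand at positions 25–46; it acts as a reverse primer.
The 3' ends face each other across positions 4–46, giving a 43 bp product.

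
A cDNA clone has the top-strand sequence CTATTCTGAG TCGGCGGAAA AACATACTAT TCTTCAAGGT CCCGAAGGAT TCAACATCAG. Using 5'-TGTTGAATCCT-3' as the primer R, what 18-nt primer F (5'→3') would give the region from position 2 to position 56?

The reverse primer's reverse complement AGGATTCAACA matches the template at positions 46–56; the product starts at position 2.
The forward primer is identical to the top strand over positions 2–19: TATTCTGAGTCGGCGGAA.

5'-TATTCTGAGTCGGCGGAA-3'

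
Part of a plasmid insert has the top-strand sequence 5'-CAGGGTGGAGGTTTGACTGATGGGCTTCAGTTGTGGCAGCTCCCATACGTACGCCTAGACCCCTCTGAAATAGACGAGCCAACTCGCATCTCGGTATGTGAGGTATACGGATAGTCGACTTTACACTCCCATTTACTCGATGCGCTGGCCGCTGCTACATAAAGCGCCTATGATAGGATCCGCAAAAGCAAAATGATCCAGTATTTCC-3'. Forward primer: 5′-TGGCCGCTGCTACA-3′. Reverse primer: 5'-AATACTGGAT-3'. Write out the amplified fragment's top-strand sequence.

Forward primer TGGCCGCTGCTACA is found on the top strand at positions 146–159.
Taking the reverse complement of AATACTGGAT gives ATCCAGTATT, found at positions 196–205 on the template; the primer anneals here to the top strand with its 3' end pointing upstream.
The product is the template from position 146 through 205 (60 bp).

5'-TGGCCGCTGCTACATAAAGCGCCTATGATAGGATCCGCAAAAGCAAAATGATCCAGTATT-3'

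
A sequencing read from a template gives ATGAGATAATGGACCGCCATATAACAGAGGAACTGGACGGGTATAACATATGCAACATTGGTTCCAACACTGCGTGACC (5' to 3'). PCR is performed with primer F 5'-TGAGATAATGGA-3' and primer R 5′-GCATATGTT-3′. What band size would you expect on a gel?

52 bp

The forward primer matches the template at positions 2–13.
Reverse complement of the reverse primer: AACATATGC. This occurs on the top strand at positions 45–53.
Amplicon spans positions 2–53: 52 bp.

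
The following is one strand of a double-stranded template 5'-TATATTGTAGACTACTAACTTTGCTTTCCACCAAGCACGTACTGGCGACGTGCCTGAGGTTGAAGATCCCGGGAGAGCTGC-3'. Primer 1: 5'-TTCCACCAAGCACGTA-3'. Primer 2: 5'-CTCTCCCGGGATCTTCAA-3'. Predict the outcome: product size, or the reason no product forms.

Primer 1 (TTCCACCAAGCACGTA) matches the top strand at positions 26–41; it acts as a forward primer.
Primer 2's reverse complement is TTGAAGATCCCGGGAGAG, matching the top strand at positions 60–77; it acts as a reverse primer.
The 3' ends face each other across positions 26–77, giving a 52 bp product.

Yes — a 52 bp product.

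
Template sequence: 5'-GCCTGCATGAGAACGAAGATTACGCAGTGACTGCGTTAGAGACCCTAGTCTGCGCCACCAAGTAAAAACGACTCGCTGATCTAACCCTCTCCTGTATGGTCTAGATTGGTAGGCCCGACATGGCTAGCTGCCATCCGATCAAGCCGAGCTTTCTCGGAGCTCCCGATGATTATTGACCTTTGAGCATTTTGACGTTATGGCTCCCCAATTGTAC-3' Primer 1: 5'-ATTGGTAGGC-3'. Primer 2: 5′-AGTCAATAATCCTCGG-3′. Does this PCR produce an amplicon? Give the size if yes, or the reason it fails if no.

No product — primer 2 has no binding site in the template.

Primer 2 (AGTCAATAATCCTCGG) does not match the top strand, and its reverse complement CCGAGGATTATTGACT does not match either.
With no annealing site for primer 2, no amplification occurs.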